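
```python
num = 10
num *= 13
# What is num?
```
Trace:
  num=10
  num=130

Final answer: 130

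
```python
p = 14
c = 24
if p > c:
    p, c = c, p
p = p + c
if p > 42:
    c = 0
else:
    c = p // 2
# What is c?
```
Trace:
  p=14
  p=14, c=24
  p=14, c=24
  p=38, c=24
  p=38, c=19

Final answer: 19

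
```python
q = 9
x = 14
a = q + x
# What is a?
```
Trace:
  q=9
  q=9, x=14
  q=9, x=14, a=23

Final answer: 23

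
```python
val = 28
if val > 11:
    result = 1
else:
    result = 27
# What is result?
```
Trace:
  val=28
  val=28, result=1

Final answer: 1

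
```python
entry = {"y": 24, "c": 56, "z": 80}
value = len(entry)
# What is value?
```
Trace:
  entry={'y': 24, 'c': 56, 'z': 80}
  entry={'y': 24, 'c': 56, 'z': 80}, value=3

Final answer: 3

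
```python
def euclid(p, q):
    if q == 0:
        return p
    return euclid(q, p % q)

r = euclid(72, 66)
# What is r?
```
Call trace:
euclid(p=72, q=66)
  euclid(p=66, q=6)
    euclid(p=6, q=0)
    -> return 6
  -> return 6
-> return 6

Final answer: 6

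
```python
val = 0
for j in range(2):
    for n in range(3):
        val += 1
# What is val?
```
Trace:
  val=0
  val=1, j=0, n=0
  val=2, j=0, n=1
  val=3, j=0, n=2
  val=4, j=1, n=0
  val=5, j=1, n=1
  val=6, j=1, n=2

Final answer: 6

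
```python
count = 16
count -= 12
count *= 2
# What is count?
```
Trace:
  count=16
  count=4
  count=8

Final answer: 8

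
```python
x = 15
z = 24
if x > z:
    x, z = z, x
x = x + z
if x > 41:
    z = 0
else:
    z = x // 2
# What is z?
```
Trace:
  x=15
  x=15, z=24
  x=15, z=24
  x=39, z=24
  x=39, z=19

Final answer: 19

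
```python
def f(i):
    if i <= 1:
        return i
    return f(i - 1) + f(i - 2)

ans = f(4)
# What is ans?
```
Call trace (a repeated sub-call is expanded the first time; later identical calls just restate its return value):
f(i=4)
  f(i=3)
    f(i=2)
      f(i=1)
      -> return 1
      f(i=0)
      -> return 0
    -> return 1
    f(i=1)
    -> return 1
  -> return 2
  f(i=2) -> return 1  (same call as traced above)
-> return 3

Final answer: 3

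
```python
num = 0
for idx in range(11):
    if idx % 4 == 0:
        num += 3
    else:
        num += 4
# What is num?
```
Trace:
  num=0
  num=3, idx=0
  num=7, idx=1
  num=11, idx=2
  num=15, idx=3
  num=18, idx=4
  num=22, idx=5
  num=26, idx=6
  num=30, idx=7
  num=33, idx=8
  num=37, idx=9
  num=41, idx=10

Final answer: 41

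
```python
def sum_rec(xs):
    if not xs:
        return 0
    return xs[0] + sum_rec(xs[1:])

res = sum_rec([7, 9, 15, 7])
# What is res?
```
Call trace:
sum_rec(xs=[7, 9, 15, 7])
  sum_rec(xs=[9, 15, 7])
    sum_rec(xs=[15, 7])
      sum_rec(xs=[7])
        sum_rec(xs=[])
        -> return 0
      -> return 7
    -> return 22
  -> return 31
-> return 38

Final answer: 38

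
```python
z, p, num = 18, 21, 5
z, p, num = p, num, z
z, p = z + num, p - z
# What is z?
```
Trace:
  z=18, p=21, num=5
  z=21, p=5, num=18
  z=39, p=-16, num=18

Final answer: 39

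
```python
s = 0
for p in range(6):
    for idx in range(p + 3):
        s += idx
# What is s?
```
Trace:
  s=0
  s=0, p=0, idx=0
  s=1, p=0, idx=1
  s=3, p=0, idx=2
  s=3, p=1, idx=0
  s=4, p=1, idx=1
  s=6, p=1, idx=2
  s=9, p=1, idx=3
  s=9, p=2, idx=0
  s=10, p=2, idx=1
  s=12, p=2, idx=2
  s=15, p=2, idx=3
  s=19, p=2, idx=4
  s=19, p=3, idx=0
  s=20, p=3, idx=1
  s=22, p=3, idx=2
  s=25, p=3, idx=3
  s=29, p=3, idx=4
  s=34, p=3, idx=5
  s=34, p=4, idx=0
  s=35, p=4, idx=1
  s=37, p=4, idx=2
  s=40, p=4, idx=3
  s=44, p=4, idx=4
  s=49, p=4, idx=5
  s=55, p=4, idx=6
  s=55, p=5, idx=0
  s=56, p=5, idx=1
  s=58, p=5, idx=2
  s=61, p=5, idx=3
  s=65, p=5, idx=4
  s=70, p=5, idx=5
  s=76, p=5, idx=6
  s=83, p=5, idx=7

Final answer: 83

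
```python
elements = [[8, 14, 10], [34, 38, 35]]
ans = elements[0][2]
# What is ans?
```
Trace:
  elements=[[8, 14, 10], [34, 38, 35]]
  elements=[[8, 14, 10], [34, 38, 35]], ans=10

Final answer: 10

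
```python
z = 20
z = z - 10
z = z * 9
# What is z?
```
Trace:
  z=20
  z=10
  z=90

Final answer: 90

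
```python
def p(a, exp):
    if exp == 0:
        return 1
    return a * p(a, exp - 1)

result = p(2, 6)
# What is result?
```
Call trace:
p(a=2, exp=6)
  p(a=2, exp=5)
    p(a=2, exp=4)
      p(a=2, exp=3)
        p(a=2, exp=2)
          p(a=2, exp=1)
            p(a=2, exp=0)
            -> return 1
          -> return 2
        -> return 4
      -> return 8
    -> return 16
  -> return 32
-> return 64

Final answer: 64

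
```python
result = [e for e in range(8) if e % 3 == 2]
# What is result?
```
Trace:
  e=0
  e=1
  e=2
  e=3
  e=4
  e=5
  e=6
  e=7
  result=[2, 5]

Final answer: [2, 5]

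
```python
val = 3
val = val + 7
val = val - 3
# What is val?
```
Trace:
  val=3
  val=10
  val=7

Final answer: 7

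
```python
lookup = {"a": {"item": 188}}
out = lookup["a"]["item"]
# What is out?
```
Trace:
  lookup={'a': {'item': 188}}
  lookup={'a': {'item': 188}}, out=188

Final answer: 188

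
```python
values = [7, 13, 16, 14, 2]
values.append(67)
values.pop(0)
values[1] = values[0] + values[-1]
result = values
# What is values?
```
Trace:
  values=[7, 13, 16, 14, 2]
  values=[7, 13, 16, 14, 2, 67]
  values=[13, 16, 14, 2, 67]
  values=[13, 80, 14, 2, 67]
  values=[13, 80, 14, 2, 67], result=[13, 80, 14, 2, 67]

Final answer: [13, 80, 14, 2, 67]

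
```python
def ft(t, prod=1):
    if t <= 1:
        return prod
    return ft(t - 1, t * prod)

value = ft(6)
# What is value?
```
Call trace:
ft(t=6, prod=1)
  ft(t=5, prod=6)
    ft(t=4, prod=30)
      ft(t=3, prod=120)
        ft(t=2, prod=360)
          ft(t=1, prod=720)
          -> return 720
        -> return 720
      -> return 720
    -> return 720
  -> return 720
-> return 720

Final answer: 720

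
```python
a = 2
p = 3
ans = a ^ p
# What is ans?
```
Trace:
  a=2
  a=2, p=3
  a=2, p=3, ans=1

Final answer: 1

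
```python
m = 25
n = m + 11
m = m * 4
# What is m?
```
Trace:
  m=25
  m=25, n=36
  m=100, n=36

Final answer: 100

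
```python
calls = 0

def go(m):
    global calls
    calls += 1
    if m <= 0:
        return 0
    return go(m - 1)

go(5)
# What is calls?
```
Call trace:
go(m=5)
  go(m=4)
    go(m=3)
      go(m=2)
        go(m=1)
          go(m=0)
          -> return 0
        -> return 0
      -> return 0
    -> return 0
  -> return 0
-> return 0

calls is incremented once per call. go is entered once for each m = 5, 4, 3, 2, 1, 0 (the m <= 0 call returns without recursing), i.e. 5 + 1 calls.
calls = 6

Final answer: 6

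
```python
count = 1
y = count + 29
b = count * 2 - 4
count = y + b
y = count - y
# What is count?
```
Trace:
  count=1
  count=1, y=30
  count=1, y=30, b=-2
  count=28, y=30, b=-2
  count=28, y=-2, b=-2

Final answer: 28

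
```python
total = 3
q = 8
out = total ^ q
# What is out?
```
Trace:
  total=3
  total=3, q=8
  total=3, q=8, out=11

Final answer: 11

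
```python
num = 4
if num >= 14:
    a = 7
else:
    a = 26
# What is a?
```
Trace:
  num=4
  num=4, a=26

Final answer: 26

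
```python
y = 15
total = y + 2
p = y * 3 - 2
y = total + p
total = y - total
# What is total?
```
Trace:
  y=15
  y=15, total=17
  y=15, total=17, p=43
  y=60, total=17, p=43
  y=60, total=43, p=43

Final answer: 43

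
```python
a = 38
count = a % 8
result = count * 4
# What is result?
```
Trace:
  a=38
  a=38, count=6
  a=38, count=6, result=24

Final answer: 24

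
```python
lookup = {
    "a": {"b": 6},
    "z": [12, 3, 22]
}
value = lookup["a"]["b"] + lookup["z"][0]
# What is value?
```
Trace:
  lookup={'a': {'b': 6}, 'z': [12, 3, 22]}
  lookup={'a': {'b': 6}, 'z': [12, 3, 22]}, value=18

Final answer: 18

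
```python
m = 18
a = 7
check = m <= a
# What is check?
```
Trace:
  m=18
  m=18, a=7
  m=18, a=7, check=False

Final answer: False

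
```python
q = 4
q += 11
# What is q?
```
Trace:
  q=4
  q=15

Final answer: 15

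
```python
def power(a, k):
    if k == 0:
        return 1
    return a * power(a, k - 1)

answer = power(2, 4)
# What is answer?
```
Call trace:
power(a=2, k=4)
  power(a=2, k=3)
    power(a=2, k=2)
      power(a=2, k=1)
        power(a=2, k=0)
        -> return 1
      -> return 2
    -> return 4
  -> return 8
-> return 16

Final answer: 16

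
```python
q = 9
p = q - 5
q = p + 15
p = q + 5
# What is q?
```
Trace:
  q=9
  q=9, p=4
  q=19, p=4
  q=19, p=24

Final answer: 19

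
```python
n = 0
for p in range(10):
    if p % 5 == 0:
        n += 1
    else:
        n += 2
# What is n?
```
Trace:
  n=0
  n=1, p=0
  n=3, p=1
  n=5, p=2
  n=7, p=3
  n=9, p=4
  n=10, p=5
  n=12, p=6
  n=14, p=7
  n=16, p=8
  n=18, p=9

Final answer: 18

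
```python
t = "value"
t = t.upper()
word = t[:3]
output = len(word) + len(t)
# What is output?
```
Trace:
  t='value'
  t='VALUE'
  t='VALUE', word='VAL'
  t='VALUE', word='VAL', output=8

Final answer: 8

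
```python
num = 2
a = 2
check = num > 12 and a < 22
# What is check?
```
Trace:
  num=2
  num=2, a=2
  num=2, a=2, check=False

Final answer: False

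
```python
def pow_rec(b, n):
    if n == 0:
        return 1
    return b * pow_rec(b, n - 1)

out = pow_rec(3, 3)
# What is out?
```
Call trace:
pow_rec(b=3, n=3)
  pow_rec(b=3, n=2)
    pow_rec(b=3, n=1)
      pow_rec(b=3, n=0)
      -> return 1
    -> return 3
  -> return 9
-> return 27

Final answer: 27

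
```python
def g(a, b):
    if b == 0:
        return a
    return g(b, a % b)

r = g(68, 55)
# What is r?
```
Call trace:
g(a=68, b=55)
  g(a=55, b=13)
    g(a=13, b=3)
      g(a=3, b=1)
        g(a=1, b=0)
        -> return 1
      -> return 1
    -> return 1
  -> return 1
-> return 1

Final answer: 1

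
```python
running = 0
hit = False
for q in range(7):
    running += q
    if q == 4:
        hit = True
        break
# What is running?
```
Trace:
  running=0
  running=0, hit=False
  running=0, hit=False, q=0
  running=1, hit=False, q=1
  running=3, hit=False, q=2
  running=6, hit=False, q=3
  running=10, hit=True, q=4

Final answer: 10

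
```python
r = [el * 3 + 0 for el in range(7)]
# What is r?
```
Trace:
  el=0
  el=1
  el=2
  el=3
  el=4
  el=5
  el=6
  r=[0, 3, 6, 9, 12, 15, 18]

Final answer: [0, 3, 6, 9, 12, 15, 18]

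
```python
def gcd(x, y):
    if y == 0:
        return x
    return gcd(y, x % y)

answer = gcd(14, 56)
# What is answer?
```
Call trace:
gcd(x=14, y=56)
  gcd(x=56, y=14)
    gcd(x=14, y=0)
    -> return 14
  -> return 14
-> return 14

Final answer: 14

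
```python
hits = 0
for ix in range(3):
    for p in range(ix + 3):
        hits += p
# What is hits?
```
Trace:
  hits=0
  hits=0, ix=0, p=0
  hits=1, ix=0, p=1
  hits=3, ix=0, p=2
  hits=3, ix=1, p=0
  hits=4, ix=1, p=1
  hits=6, ix=1, p=2
  hits=9, ix=1, p=3
  hits=9, ix=2, p=0
  hits=10, ix=2, p=1
  hits=12, ix=2, p=2
  hits=15, ix=2, p=3
  hits=19, ix=2, p=4

Final answer: 19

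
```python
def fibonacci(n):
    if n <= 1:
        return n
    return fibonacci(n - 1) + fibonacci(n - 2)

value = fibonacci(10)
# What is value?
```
Call trace (a repeated sub-call is expanded the first time; later identical calls just restate its return value):
fibonacci(n=10)
  fibonacci(n=9)
    fibonacci(n=8)
      fibonacci(n=7)
        fibonacci(n=6)
          fibonacci(n=5)
            fibonacci(n=4)
              fibonacci(n=3)
                fibonacci(n=2)
                  fibonacci(n=1)
                  -> return 1
                  fibonacci(n=0)
                  -> return 0
                -> return 1
                fibonacci(n=1)
                -> return 1
              -> return 2
              fibonacci(n=2) -> return 1  (same call as traced above)
            -> return 3
            fibonacci(n=3) -> return 2  (same call as traced above)
          -> return 5
          fibonacci(n=4) -> return 3  (same call as traced above)
        -> return 8
        fibonacci(n=5) -> return 5  (same call as traced above)
      -> return 13
      fibonacci(n=6) -> return 8  (same call as traced above)
    -> return 21
    fibonacci(n=7) -> return 13  (same call as traced above)
  -> return 34
  fibonacci(n=8) -> return 21  (same call as traced above)
-> return 55

Final answer: 55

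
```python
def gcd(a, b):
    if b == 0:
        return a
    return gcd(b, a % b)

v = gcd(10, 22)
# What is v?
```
Call trace:
gcd(a=10, b=22)
  gcd(a=22, b=10)
    gcd(a=10, b=2)
      gcd(a=2, b=0)
      -> return 2
    -> return 2
  -> return 2
-> return 2

Final answer: 2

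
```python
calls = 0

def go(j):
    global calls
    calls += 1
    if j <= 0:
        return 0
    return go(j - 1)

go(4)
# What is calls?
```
Call trace:
go(j=4)
  go(j=3)
    go(j=2)
      go(j=1)
        go(j=0)
        -> return 0
      -> return 0
    -> return 0
  -> return 0
-> return 0

calls is incremented once per call. go is entered once for each j = 4, 3, 2, 1, 0 (the j <= 0 call returns without recursing), i.e. 4 + 1 calls.
calls = 5

Final answer: 5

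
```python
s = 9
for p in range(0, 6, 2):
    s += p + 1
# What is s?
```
Trace:
  s=9
  s=10, p=0
  s=13, p=2
  s=18, p=4

Final answer: 18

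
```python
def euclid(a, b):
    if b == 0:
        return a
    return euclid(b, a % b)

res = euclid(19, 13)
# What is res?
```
Call trace:
euclid(a=19, b=13)
  euclid(a=13, b=6)
    euclid(a=6, b=1)
      euclid(a=1, b=0)
      -> return 1
    -> return 1
  -> return 1
-> return 1

Final answer: 1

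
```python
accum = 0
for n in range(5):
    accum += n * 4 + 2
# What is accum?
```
Trace:
  accum=0
  accum=2, n=0
  accum=8, n=1
  accum=18, n=2
  accum=32, n=3
  accum=50, n=4

Final answer: 50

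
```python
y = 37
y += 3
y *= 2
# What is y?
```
Trace:
  y=37
  y=40
  y=80

Final answer: 80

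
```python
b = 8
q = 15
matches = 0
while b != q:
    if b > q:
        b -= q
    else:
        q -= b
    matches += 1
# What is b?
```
Trace:
  b=8
  b=8, q=15
  b=8, q=15, matches=0
  b=8, q=7, matches=1
  b=1, q=7, matches=2
  b=1, q=6, matches=3
  b=1, q=5, matches=4
  b=1, q=4, matches=5
  b=1, q=3, matches=6
  b=1, q=2, matches=7
  b=1, q=1, matches=8

Final answer: 1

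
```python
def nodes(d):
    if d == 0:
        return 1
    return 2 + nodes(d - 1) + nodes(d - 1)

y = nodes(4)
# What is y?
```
Call trace (a repeated sub-call is expanded the first time; later identical calls just restate its return value):
nodes(d=4)
  nodes(d=3)
    nodes(d=2)
      nodes(d=1)
        nodes(d=0)
        -> return 1
        nodes(d=0)
        -> return 1
      -> return 4
      nodes(d=1) -> return 4  (same call as traced above)
    -> return 10
    nodes(d=2) -> return 10  (same call as traced above)
  -> return 22
  nodes(d=3) -> return 22  (same call as traced above)
-> return 46

Final answer: 46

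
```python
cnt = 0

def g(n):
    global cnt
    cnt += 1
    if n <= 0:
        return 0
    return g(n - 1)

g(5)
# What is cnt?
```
Call trace:
g(n=5)
  g(n=4)
    g(n=3)
      g(n=2)
        g(n=1)
          g(n=0)
          -> return 0
        -> return 0
      -> return 0
    -> return 0
  -> return 0
-> return 0

cnt is incremented once per call. g is entered once for each n = 5, 4, 3, 2, 1, 0 (the n <= 0 call returns without recursing), i.e. 5 + 1 calls.
cnt = 6

Final answer: 6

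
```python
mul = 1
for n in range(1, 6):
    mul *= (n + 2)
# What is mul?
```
Trace:
  mul=1
  mul=3, n=1
  mul=12, n=2
  mul=60, n=3
  mul=360, n=4
  mul=2520, n=5

Final answer: 2520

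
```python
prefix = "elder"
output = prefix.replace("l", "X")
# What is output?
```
Trace:
  prefix='elder'
  prefix='elder', output='eXder'

Final answer: 'eXder'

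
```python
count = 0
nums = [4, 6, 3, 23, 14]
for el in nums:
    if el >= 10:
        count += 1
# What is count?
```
Trace:
  count=0
  count=0, el=4
  count=0, el=6
  count=0, el=3
  count=1, el=23
  count=2, el=14

Final answer: 2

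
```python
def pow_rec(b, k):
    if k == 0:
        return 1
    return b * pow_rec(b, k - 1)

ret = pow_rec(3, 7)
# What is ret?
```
Call trace:
pow_rec(b=3, k=7)
  pow_rec(b=3, k=6)
    pow_rec(b=3, k=5)
      pow_rec(b=3, k=4)
        pow_rec(b=3, k=3)
          pow_rec(b=3, k=2)
            pow_rec(b=3, k=1)
              pow_rec(b=3, k=0)
              -> return 1
            -> return 3
          -> return 9
        -> return 27
      -> return 81
    -> return 243
  -> return 729
-> return 2187

Final answer: 2187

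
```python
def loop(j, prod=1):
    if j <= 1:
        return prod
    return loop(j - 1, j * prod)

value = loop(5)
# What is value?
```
Call trace:
loop(j=5, prod=1)
  loop(j=4, prod=5)
    loop(j=3, prod=20)
      loop(j=2, prod=60)
        loop(j=1, prod=120)
        -> return 120
      -> return 120
    -> return 120
  -> return 120
-> return 120

Final answer: 120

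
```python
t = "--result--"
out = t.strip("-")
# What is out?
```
Trace:
  t='--result--'
  t='--result--', out='result'

Final answer: 'result'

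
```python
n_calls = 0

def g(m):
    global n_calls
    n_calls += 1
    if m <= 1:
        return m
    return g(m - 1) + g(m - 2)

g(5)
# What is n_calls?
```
Call trace (a repeated sub-call is expanded the first time; later identical calls just restate its return value):
g(m=5)
  g(m=4)
    g(m=3)
      g(m=2)
        g(m=1)
        -> return 1
        g(m=0)
        -> return 0
      -> return 1
      g(m=1)
      -> return 1
    -> return 2
    g(m=2) -> return 1  (same call as traced above)
  -> return 3
  g(m=3) -> return 2  (same call as traced above)
-> return 5

n_calls is incremented once per call, so count the calls in each subtree. Let C(m) = number of calls made by g(m).
C(0) = C(1) = 1 (base case, no recursion); C(m) = 1 + C(m - 1) + C(m - 2) otherwise.
C(2) = 1 + C(1) + C(0) = 1 + 1 + 1 = 3
C(3) = 1 + C(2) + C(1) = 1 + 3 + 1 = 5
C(4) = 1 + C(3) + C(2) = 1 + 5 + 3 = 9
C(5) = 1 + C(4) + C(3) = 1 + 9 + 5 = 15
n_calls = C(5) = 15

Final answer: 15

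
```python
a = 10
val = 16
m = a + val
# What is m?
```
Trace:
  a=10
  a=10, val=16
  a=10, val=16, m=26

Final answer: 26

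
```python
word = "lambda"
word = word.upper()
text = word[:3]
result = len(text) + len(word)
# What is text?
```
Trace:
  word='lambda'
  word='LAMBDA'
  word='LAMBDA', text='LAM'
  word='LAMBDA', text='LAM', result=9

Final answer: 'LAM'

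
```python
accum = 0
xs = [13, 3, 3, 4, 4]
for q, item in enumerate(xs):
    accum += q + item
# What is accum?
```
Trace:
  accum=0
  accum=13, q=0, item=13
  accum=17, q=1, item=3
  accum=22, q=2, item=3
  accum=29, q=3, item=4
  accum=37, q=4, item=4

Final answer: 37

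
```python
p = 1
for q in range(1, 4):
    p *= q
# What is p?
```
Trace:
  p=1
  p=1, q=1
  p=2, q=2
  p=6, q=3

Final answer: 6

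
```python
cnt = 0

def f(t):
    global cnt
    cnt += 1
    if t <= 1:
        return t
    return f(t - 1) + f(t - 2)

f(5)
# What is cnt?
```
Call trace (a repeated sub-call is expanded the first time; later identical calls just restate its return value):
f(t=5)
  f(t=4)
    f(t=3)
      f(t=2)
        f(t=1)
        -> return 1
        f(t=0)
        -> return 0
      -> return 1
      f(t=1)
      -> return 1
    -> return 2
    f(t=2) -> return 1  (same call as traced above)
  -> return 3
  f(t=3) -> return 2  (same call as traced above)
-> return 5

cnt is incremented once per call, so count the calls in each subtree. Let C(t) = number of calls made by f(t).
C(0) = C(1) = 1 (base case, no recursion); C(t) = 1 + C(t - 1) + C(t - 2) otherwise.
C(2) = 1 + C(1) + C(0) = 1 + 1 + 1 = 3
C(3) = 1 + C(2) + C(1) = 1 + 3 + 1 = 5
C(4) = 1 + C(3) + C(2) = 1 + 5 + 3 = 9
C(5) = 1 + C(4) + C(3) = 1 + 9 + 5 = 15
cnt = C(5) = 15

Final answer: 15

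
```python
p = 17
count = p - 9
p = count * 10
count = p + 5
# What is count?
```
Trace:
  p=17
  p=17, count=8
  p=80, count=8
  p=80, count=85

Final answer: 85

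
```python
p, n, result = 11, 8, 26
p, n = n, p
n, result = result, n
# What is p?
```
Trace:
  p=11, n=8, result=26
  p=8, n=11, result=26
  p=8, n=26, result=11

Final answer: 8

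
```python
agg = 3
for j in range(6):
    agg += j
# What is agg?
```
Trace:
  agg=3
  agg=3, j=0
  agg=4, j=1
  agg=6, j=2
  agg=9, j=3
  agg=13, j=4
  agg=18, j=5

Final answer: 18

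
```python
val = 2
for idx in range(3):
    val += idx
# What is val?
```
Trace:
  val=2
  val=2, idx=0
  val=3, idx=1
  val=5, idx=2

Final answer: 5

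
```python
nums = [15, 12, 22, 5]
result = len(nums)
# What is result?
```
Trace:
  nums=[15, 12, 22, 5]
  nums=[15, 12, 22, 5], result=4

Final answer: 4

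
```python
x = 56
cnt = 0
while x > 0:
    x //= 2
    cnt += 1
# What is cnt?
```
Trace:
  x=56
  x=56, cnt=0
  x=28, cnt=1
  x=14, cnt=2
  x=7, cnt=3
  x=3, cnt=4
  x=1, cnt=5
  x=0, cnt=6

Final answer: 6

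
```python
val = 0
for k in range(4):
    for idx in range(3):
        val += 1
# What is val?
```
Trace:
  val=0
  val=1, k=0, idx=0
  val=2, k=0, idx=1
  val=3, k=0, idx=2
  val=4, k=1, idx=0
  val=5, k=1, idx=1
  val=6, k=1, idx=2
  val=7, k=2, idx=0
  val=8, k=2, idx=1
  val=9, k=2, idx=2
  val=10, k=3, idx=0
  val=11, k=3, idx=1
  val=12, k=3, idx=2

Final answer: 12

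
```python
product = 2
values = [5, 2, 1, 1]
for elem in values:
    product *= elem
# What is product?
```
Trace:
  product=2
  product=10, elem=5
  product=20, elem=2
  product=20, elem=1
  product=20, elem=1

Final answer: 20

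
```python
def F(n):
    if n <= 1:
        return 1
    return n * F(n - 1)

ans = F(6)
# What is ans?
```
Call trace:
F(n=6)
  F(n=5)
    F(n=4)
      F(n=3)
        F(n=2)
          F(n=1)
          -> return 1
        -> return 2
      -> return 6
    -> return 24
  -> return 120
-> return 720

Final answer: 720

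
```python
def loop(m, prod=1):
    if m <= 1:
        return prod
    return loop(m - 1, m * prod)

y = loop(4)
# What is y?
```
Call trace:
loop(m=4, prod=1)
  loop(m=3, prod=4)
    loop(m=2, prod=12)
      loop(m=1, prod=24)
      -> return 24
    -> return 24
  -> return 24
-> return 24

Final answer: 24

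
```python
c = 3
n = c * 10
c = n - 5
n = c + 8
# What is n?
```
Trace:
  c=3
  c=3, n=30
  c=25, n=30
  c=25, n=33

Final answer: 33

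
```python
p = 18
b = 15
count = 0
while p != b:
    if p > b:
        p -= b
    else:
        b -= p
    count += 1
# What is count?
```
Trace:
  p=18
  p=18, b=15
  p=18, b=15, count=0
  p=3, b=15, count=1
  p=3, b=12, count=2
  p=3, b=9, count=3
  p=3, b=6, count=4
  p=3, b=3, count=5

Final answer: 5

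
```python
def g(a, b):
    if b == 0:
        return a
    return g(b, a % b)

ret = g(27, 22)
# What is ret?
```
Call trace:
g(a=27, b=22)
  g(a=22, b=5)
    g(a=5, b=2)
      g(a=2, b=1)
        g(a=1, b=0)
        -> return 1
      -> return 1
    -> return 1
  -> return 1
-> return 1

Final answer: 1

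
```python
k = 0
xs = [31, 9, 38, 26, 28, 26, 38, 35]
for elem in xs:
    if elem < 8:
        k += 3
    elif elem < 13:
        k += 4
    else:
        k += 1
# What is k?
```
Trace:
  k=0
  k=1, elem=31
  k=5, elem=9
  k=6, elem=38
  k=7, elem=26
  k=8, elem=28
  k=9, elem=26
  k=10, elem=38
  k=11, elem=35

Final answer: 11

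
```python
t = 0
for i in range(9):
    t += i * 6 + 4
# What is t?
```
Trace:
  t=0
  t=4, i=0
  t=14, i=1
  t=30, i=2
  t=52, i=3
  t=80, i=4
  t=114, i=5
  t=154, i=6
  t=200, i=7
  t=252, i=8

Final answer: 252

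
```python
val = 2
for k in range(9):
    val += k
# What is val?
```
Trace:
  val=2
  val=2, k=0
  val=3, k=1
  val=5, k=2
  val=8, k=3
  val=12, k=4
  val=17, k=5
  val=23, k=6
  val=30, k=7
  val=38, k=8

Final answer: 38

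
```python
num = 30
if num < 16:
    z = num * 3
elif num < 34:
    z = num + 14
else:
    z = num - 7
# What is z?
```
Trace:
  num=30
  num=30, z=44

Final answer: 44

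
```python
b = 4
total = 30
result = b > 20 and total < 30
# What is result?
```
Trace:
  b=4
  b=4, total=30
  b=4, total=30, result=False

Final answer: False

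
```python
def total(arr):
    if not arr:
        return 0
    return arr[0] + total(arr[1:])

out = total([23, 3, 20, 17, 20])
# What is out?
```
Call trace:
total(arr=[23, 3, 20, 17, 20])
  total(arr=[3, 20, 17, 20])
    total(arr=[20, 17, 20])
      total(arr=[17, 20])
        total(arr=[20])
          total(arr=[])
          -> return 0
        -> return 20
      -> return 37
    -> return 57
  -> return 60
-> return 83

Final answer: 83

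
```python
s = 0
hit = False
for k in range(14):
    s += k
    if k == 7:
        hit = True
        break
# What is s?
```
Trace:
  s=0
  s=0, hit=False
  s=0, hit=False, k=0
  s=1, hit=False, k=1
  s=3, hit=False, k=2
  s=6, hit=False, k=3
  s=10, hit=False, k=4
  s=15, hit=False, k=5
  s=21, hit=False, k=6
  s=28, hit=True, k=7

Final answer: 28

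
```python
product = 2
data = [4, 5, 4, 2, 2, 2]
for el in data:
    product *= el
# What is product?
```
Trace:
  product=2
  product=8, el=4
  product=40, el=5
  product=160, el=4
  product=320, el=2
  product=640, el=2
  product=1280, el=2

Final answer: 1280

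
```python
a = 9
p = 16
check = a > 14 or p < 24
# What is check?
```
Trace:
  a=9
  a=9, p=16
  a=9, p=16, check=True

Final answer: True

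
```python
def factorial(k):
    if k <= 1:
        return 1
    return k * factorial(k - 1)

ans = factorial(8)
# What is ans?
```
Call trace:
factorial(k=8)
  factorial(k=7)
    factorial(k=6)
      factorial(k=5)
        factorial(k=4)
          factorial(k=3)
            factorial(k=2)
              factorial(k=1)
              -> return 1
            -> return 2
          -> return 6
        -> return 24
      -> return 120
    -> return 720
  -> return 5040
-> return 40320

Final answer: 40320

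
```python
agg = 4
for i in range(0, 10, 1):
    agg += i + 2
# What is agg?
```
Trace:
  agg=4
  agg=6, i=0
  agg=9, i=1
  agg=13, i=2
  agg=18, i=3
  agg=24, i=4
  agg=31, i=5
  agg=39, i=6
  agg=48, i=7
  agg=58, i=8
  agg=69, i=9

Final answer: 69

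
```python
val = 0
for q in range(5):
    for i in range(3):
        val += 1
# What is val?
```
Trace:
  val=0
  val=1, q=0, i=0
  val=2, q=0, i=1
  val=3, q=0, i=2
  val=4, q=1, i=0
  val=5, q=1, i=1
  val=6, q=1, i=2
  val=7, q=2, i=0
  val=8, q=2, i=1
  val=9, q=2, i=2
  val=10, q=3, i=0
  val=11, q=3, i=1
  val=12, q=3, i=2
  val=13, q=4, i=0
  val=14, q=4, i=1
  val=15, q=4, i=2

Final answer: 15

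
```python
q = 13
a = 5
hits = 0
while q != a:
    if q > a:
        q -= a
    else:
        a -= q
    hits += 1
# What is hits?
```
Trace:
  q=13
  q=13, a=5
  q=13, a=5, hits=0
  q=8, a=5, hits=1
  q=3, a=5, hits=2
  q=3, a=2, hits=3
  q=1, a=2, hits=4
  q=1, a=1, hits=5

Final answer: 5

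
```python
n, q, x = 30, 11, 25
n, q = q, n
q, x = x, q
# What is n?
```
Trace:
  n=30, q=11, x=25
  n=11, q=30, x=25
  n=11, q=25, x=30

Final answer: 11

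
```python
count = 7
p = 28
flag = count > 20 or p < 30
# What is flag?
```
Trace:
  count=7
  count=7, p=28
  count=7, p=28, flag=True

Final answer: True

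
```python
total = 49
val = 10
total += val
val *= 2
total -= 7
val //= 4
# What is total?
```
Trace:
  total=49
  total=49, val=10
  total=59, val=10
  total=59, val=20
  total=52, val=20
  total=52, val=5

Final answer: 52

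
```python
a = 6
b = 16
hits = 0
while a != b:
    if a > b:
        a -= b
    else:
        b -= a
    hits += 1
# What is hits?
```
Trace:
  a=6
  a=6, b=16
  a=6, b=16, hits=0
  a=6, b=10, hits=1
  a=6, b=4, hits=2
  a=2, b=4, hits=3
  a=2, b=2, hits=4

Final answer: 4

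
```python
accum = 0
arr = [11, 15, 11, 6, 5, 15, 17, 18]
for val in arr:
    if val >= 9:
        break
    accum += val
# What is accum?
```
Trace:
  accum=0
  accum=0, val=11

Final answer: 0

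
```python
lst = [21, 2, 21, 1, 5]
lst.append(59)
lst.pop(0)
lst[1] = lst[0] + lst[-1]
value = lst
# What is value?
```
Trace:
  lst=[21, 2, 21, 1, 5]
  lst=[21, 2, 21, 1, 5, 59]
  lst=[2, 21, 1, 5, 59]
  lst=[2, 61, 1, 5, 59]
  lst=[2, 61, 1, 5, 59], value=[2, 61, 1, 5, 59]

Final answer: [2, 61, 1, 5, 59]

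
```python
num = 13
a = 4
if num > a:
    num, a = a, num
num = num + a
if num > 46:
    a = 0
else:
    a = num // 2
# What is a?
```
Trace:
  num=13
  num=13, a=4
  num=4, a=13
  num=17, a=13
  num=17, a=8

Final answer: 8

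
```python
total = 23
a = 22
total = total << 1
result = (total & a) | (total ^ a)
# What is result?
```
Trace:
  total=23
  total=23, a=22
  total=46, a=22
  total=46, a=22, result=62

Final answer: 62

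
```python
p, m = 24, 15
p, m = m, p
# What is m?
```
Trace:
  p=24, m=15
  p=15, m=24

Final answer: 24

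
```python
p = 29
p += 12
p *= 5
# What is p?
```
Trace:
  p=29
  p=41
  p=205

Final answer: 205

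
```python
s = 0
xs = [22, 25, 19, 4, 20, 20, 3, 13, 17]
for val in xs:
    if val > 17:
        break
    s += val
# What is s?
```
Trace:
  s=0
  s=0, val=22

Final answer: 0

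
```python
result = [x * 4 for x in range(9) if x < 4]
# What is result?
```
Trace:
  x=0
  x=1
  x=2
  x=3
  x=4
  x=5
  x=6
  x=7
  x=8
  result=[0, 4, 8, 12]

Final answer: [0, 4, 8, 12]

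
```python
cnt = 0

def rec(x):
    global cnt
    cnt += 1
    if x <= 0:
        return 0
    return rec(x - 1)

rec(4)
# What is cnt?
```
Call trace:
rec(x=4)
  rec(x=3)
    rec(x=2)
      rec(x=1)
        rec(x=0)
        -> return 0
      -> return 0
    -> return 0
  -> return 0
-> return 0

cnt is incremented once per call. rec is entered once for each x = 4, 3, 2, 1, 0 (the x <= 0 call returns without recursing), i.e. 4 + 1 calls.
cnt = 5

Final answer: 5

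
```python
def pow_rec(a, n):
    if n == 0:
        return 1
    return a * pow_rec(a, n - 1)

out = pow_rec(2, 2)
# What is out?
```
Call trace:
pow_rec(a=2, n=2)
  pow_rec(a=2, n=1)
    pow_rec(a=2, n=0)
    -> return 1
  -> return 2
-> return 4

Final answer: 4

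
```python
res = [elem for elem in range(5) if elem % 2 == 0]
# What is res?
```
Trace:
  elem=0
  elem=1
  elem=2
  elem=3
  elem=4
  res=[0, 2, 4]

Final answer: [0, 2, 4]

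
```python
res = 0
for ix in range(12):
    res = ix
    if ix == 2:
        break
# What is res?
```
Trace:
  res=0
  res=0, ix=0
  res=1, ix=1
  res=2, ix=2

Final answer: 2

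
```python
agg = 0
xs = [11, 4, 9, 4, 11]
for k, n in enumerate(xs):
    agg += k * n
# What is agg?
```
Trace:
  agg=0
  agg=0, k=0, n=11
  agg=4, k=1, n=4
  agg=22, k=2, n=9
  agg=34, k=3, n=4
  agg=78, k=4, n=11

Final answer: 78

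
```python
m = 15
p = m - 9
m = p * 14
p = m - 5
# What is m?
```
Trace:
  m=15
  m=15, p=6
  m=84, p=6
  m=84, p=79

Final answer: 84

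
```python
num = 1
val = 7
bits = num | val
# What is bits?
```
Trace:
  num=1
  num=1, val=7
  num=1, val=7, bits=7

Final answer: 7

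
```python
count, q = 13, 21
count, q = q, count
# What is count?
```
Trace:
  count=13, q=21
  count=21, q=13

Final answer: 21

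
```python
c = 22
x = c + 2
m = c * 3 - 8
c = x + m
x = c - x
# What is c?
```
Trace:
  c=22
  c=22, x=24
  c=22, x=24, m=58
  c=82, x=24, m=58
  c=82, x=58, m=58

Final answer: 82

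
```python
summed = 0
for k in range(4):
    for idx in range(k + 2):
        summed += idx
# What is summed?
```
Trace:
  summed=0
  summed=0, k=0, idx=0
  summed=1, k=0, idx=1
  summed=1, k=1, idx=0
  summed=2, k=1, idx=1
  summed=4, k=1, idx=2
  summed=4, k=2, idx=0
  summed=5, k=2, idx=1
  summed=7, k=2, idx=2
  summed=10, k=2, idx=3
  summed=10, k=3, idx=0
  summed=11, k=3, idx=1
  summed=13, k=3, idx=2
  summed=16, k=3, idx=3
  summed=20, k=3, idx=4

Final answer: 20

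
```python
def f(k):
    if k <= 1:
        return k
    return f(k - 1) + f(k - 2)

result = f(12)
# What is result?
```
Call trace (a repeated sub-call is expanded the first time; later identical calls just restate its return value):
f(k=12)
  f(k=11)
    f(k=10)
      f(k=9)
        f(k=8)
          f(k=7)
            f(k=6)
              f(k=5)
                f(k=4)
                  f(k=3)
                    f(k=2)
                      f(k=1)
                      -> return 1
                      f(k=0)
                      -> return 0
                    -> return 1
                    f(k=1)
                    -> return 1
                  -> return 2
                  f(k=2) -> return 1  (same call as traced above)
                -> return 3
                f(k=3) -> return 2  (same call as traced above)
              -> return 5
              f(k=4) -> return 3  (same call as traced above)
            -> return 8
            f(k=5) -> return 5  (same call as traced above)
          -> return 13
          f(k=6) -> return 8  (same call as traced above)
        -> return 21
        f(k=7) -> return 13  (same call as traced above)
      -> return 34
      f(k=8) -> return 21  (same call as traced above)
    -> return 55
    f(k=9) -> return 34  (same call as traced above)
  -> return 89
  f(k=10) -> return 55  (same call as traced above)
-> return 144

Final answer: 144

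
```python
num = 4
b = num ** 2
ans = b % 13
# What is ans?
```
Trace:
  num=4
  num=4, b=16
  num=4, b=16, ans=3

Final answer: 3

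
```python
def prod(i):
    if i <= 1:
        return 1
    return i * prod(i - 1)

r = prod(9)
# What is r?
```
Call trace:
prod(i=9)
  prod(i=8)
    prod(i=7)
      prod(i=6)
        prod(i=5)
          prod(i=4)
            prod(i=3)
              prod(i=2)
                prod(i=1)
                -> return 1
              -> return 2
            -> return 6
          -> return 24
        -> return 120
      -> return 720
    -> return 5040
  -> return 40320
-> return 362880

Final answer: 362880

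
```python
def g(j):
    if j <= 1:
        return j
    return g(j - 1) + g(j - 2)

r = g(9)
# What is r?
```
Call trace (a repeated sub-call is expanded the first time; later identical calls just restate its return value):
g(j=9)
  g(j=8)
    g(j=7)
      g(j=6)
        g(j=5)
          g(j=4)
            g(j=3)
              g(j=2)
                g(j=1)
                -> return 1
                g(j=0)
                -> return 0
              -> return 1
              g(j=1)
              -> return 1
            -> return 2
            g(j=2) -> return 1  (same call as traced above)
          -> return 3
          g(j=3) -> return 2  (same call as traced above)
        -> return 5
        g(j=4) -> return 3  (same call as traced above)
      -> return 8
      g(j=5) -> return 5  (same call as traced above)
    -> return 13
    g(j=6) -> return 8  (same call as traced above)
  -> return 21
  g(j=7) -> return 13  (same call as traced above)
-> return 34

Final answer: 34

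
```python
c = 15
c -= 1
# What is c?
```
Trace:
  c=15
  c=14

Final answer: 14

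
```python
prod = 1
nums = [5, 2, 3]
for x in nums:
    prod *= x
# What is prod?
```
Trace:
  prod=1
  prod=5, x=5
  prod=10, x=2
  prod=30, x=3

Final answer: 30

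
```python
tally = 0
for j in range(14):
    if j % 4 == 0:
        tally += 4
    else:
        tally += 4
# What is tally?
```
Trace:
  tally=0
  tally=4, j=0
  tally=8, j=1
  tally=12, j=2
  tally=16, j=3
  tally=20, j=4
  tally=24, j=5
  tally=28, j=6
  tally=32, j=7
  tally=36, j=8
  tally=40, j=9
  tally=44, j=10
  tally=48, j=11
  tally=52, j=12
  tally=56, j=13

Final answer: 56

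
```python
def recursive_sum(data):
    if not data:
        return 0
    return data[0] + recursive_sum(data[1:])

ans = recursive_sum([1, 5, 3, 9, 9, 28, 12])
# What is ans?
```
Call trace:
recursive_sum(data=[1, 5, 3, 9, 9, 28, 12])
  recursive_sum(data=[5, 3, 9, 9, 28, 12])
    recursive_sum(data=[3, 9, 9, 28, 12])
      recursive_sum(data=[9, 9, 28, 12])
        recursive_sum(data=[9, 28, 12])
          recursive_sum(data=[28, 12])
            recursive_sum(data=[12])
              recursive_sum(data=[])
              -> return 0
            -> return 12
          -> return 40
        -> return 49
      -> return 58
    -> return 61
  -> return 66
-> return 67

Final answer: 67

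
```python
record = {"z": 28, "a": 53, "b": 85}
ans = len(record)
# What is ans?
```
Trace:
  record={'z': 28, 'a': 53, 'b': 85}
  record={'z': 28, 'a': 53, 'b': 85}, ans=3

Final answer: 3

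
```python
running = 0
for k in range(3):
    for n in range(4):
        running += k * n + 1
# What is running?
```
Trace:
  running=0
  running=1, k=0, n=0
  running=2, k=0, n=1
  running=3, k=0, n=2
  running=4, k=0, n=3
  running=5, k=1, n=0
  running=7, k=1, n=1
  running=10, k=1, n=2
  running=14, k=1, n=3
  running=15, k=2, n=0
  running=18, k=2, n=1
  running=23, k=2, n=2
  running=30, k=2, n=3

Final answer: 30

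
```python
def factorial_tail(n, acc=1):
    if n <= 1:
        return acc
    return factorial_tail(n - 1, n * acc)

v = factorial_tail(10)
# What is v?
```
Call trace:
factorial_tail(n=10, acc=1)
  factorial_tail(n=9, acc=10)
    factorial_tail(n=8, acc=90)
      factorial_tail(n=7, acc=720)
        factorial_tail(n=6, acc=5040)
          factorial_tail(n=5, acc=30240)
            factorial_tail(n=4, acc=151200)
              factorial_tail(n=3, acc=604800)
                factorial_tail(n=2, acc=1814400)
                  factorial_tail(n=1, acc=3628800)
                  -> return 3628800
                -> return 3628800
              -> return 3628800
            -> return 3628800
          -> return 3628800
        -> return 3628800
      -> return 3628800
    -> return 3628800
  -> return 3628800
-> return 3628800

Final answer: 3628800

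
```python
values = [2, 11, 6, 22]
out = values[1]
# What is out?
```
Trace:
  values=[2, 11, 6, 22]
  values=[2, 11, 6, 22], out=11

Final answer: 11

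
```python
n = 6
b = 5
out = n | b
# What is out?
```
Trace:
  n=6
  n=6, b=5
  n=6, b=5, out=7

Final answer: 7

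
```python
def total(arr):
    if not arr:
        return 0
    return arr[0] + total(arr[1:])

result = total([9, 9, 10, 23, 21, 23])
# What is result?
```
Call trace:
total(arr=[9, 9, 10, 23, 21, 23])
  total(arr=[9, 10, 23, 21, 23])
    total(arr=[10, 23, 21, 23])
      total(arr=[23, 21, 23])
        total(arr=[21, 23])
          total(arr=[23])
            total(arr=[])
            -> return 0
          -> return 23
        -> return 44
      -> return 67
    -> return 77
  -> return 86
-> return 95

Final answer: 95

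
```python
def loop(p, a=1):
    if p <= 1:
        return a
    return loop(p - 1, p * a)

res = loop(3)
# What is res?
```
Call trace:
loop(p=3, a=1)
  loop(p=2, a=3)
    loop(p=1, a=6)
    -> return 6
  -> return 6
-> return 6

Final answer: 6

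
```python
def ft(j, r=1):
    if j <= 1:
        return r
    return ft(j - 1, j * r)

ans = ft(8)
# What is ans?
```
Call trace:
ft(j=8, r=1)
  ft(j=7, r=8)
    ft(j=6, r=56)
      ft(j=5, r=336)
        ft(j=4, r=1680)
          ft(j=3, r=6720)
            ft(j=2, r=20160)
              ft(j=1, r=40320)
              -> return 40320
            -> return 40320
          -> return 40320
        -> return 40320
      -> return 40320
    -> return 40320
  -> return 40320
-> return 40320

Final answer: 40320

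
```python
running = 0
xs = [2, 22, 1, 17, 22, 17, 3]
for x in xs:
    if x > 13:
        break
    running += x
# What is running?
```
Trace:
  running=0
  running=2, x=2
  running=2, x=22

Final answer: 2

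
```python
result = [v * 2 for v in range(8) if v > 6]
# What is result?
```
Trace:
  v=0
  v=1
  v=2
  v=3
  v=4
  v=5
  v=6
  v=7
  result=[14]

Final answer: [14]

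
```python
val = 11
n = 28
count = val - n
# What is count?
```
Trace:
  val=11
  val=11, n=28
  val=11, n=28, count=-17

Final answer: -17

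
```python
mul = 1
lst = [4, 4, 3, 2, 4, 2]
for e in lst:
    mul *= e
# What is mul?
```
Trace:
  mul=1
  mul=4, e=4
  mul=16, e=4
  mul=48, e=3
  mul=96, e=2
  mul=384, e=4
  mul=768, e=2

Final answer: 768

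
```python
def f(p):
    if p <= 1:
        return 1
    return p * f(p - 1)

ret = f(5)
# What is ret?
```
Call trace:
f(p=5)
  f(p=4)
    f(p=3)
      f(p=2)
        f(p=1)
        -> return 1
      -> return 2
    -> return 6
  -> return 24
-> return 120

Final answer: 120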